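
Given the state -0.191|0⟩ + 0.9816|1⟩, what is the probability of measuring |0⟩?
0.03648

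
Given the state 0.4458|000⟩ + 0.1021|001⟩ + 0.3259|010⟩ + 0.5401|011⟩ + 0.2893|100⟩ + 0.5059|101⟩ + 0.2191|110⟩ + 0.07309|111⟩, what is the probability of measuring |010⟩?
0.1062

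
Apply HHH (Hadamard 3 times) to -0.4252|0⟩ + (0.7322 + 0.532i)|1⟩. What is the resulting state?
(0.2171 + 0.3762i)|0⟩ + (-0.8184 - 0.3762i)|1⟩

H² = I, so H^3 = H: a single Hadamard. With (a, b) = (-0.4252, (0.7322 + 0.532i)), H gives ((a + b)/√2, (a − b)/√2) = ((0.2171 + 0.3762i), (-0.8184 - 0.3762i)).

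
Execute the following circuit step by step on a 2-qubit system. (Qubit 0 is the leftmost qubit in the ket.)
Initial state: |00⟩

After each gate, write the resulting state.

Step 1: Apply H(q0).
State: 1/√2|00⟩ + 1/√2|10⟩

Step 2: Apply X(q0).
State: 1/√2|00⟩ + 1/√2|10⟩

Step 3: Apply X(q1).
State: 1/√2|01⟩ + 1/√2|11⟩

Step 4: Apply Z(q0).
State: 1/√2|01⟩ - 1/√2|11⟩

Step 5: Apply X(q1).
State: 1/√2|00⟩ - 1/√2|10⟩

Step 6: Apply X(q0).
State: -1/√2|00⟩ + 1/√2|10⟩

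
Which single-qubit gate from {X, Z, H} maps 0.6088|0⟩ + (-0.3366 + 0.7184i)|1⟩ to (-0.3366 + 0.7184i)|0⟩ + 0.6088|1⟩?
X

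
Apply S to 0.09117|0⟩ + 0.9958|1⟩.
0.09117|0⟩ + 0.9958i|1⟩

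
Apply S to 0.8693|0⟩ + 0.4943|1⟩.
0.8693|0⟩ + 0.4943i|1⟩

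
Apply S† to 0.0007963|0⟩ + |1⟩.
0.0007963|0⟩ - i|1⟩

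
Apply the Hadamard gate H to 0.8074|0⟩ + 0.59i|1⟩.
(0.5709 + 0.4172i)|0⟩ + (0.5709 - 0.4172i)|1⟩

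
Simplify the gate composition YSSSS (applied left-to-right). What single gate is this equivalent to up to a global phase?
Y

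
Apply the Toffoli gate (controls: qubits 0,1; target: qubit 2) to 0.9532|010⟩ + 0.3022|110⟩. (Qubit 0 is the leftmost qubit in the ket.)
0.9532|010⟩ + 0.3022|111⟩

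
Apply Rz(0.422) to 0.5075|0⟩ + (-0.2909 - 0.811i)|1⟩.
(0.4962 - 0.1063i)|0⟩ + (-0.1146 - 0.8539i)|1⟩

Rz(0.422) = [[e^(−iθ/2), 0], [0, e^(iθ/2)]] with e^(±iθ/2) = cos(θ/2) ± i·sin(θ/2); θ = 0.422, cos(θ/2) ≈ 0.977822, sin(θ/2) ≈ 0.209438.
With a = amp(|0⟩) = 0.5075 and b = amp(|1⟩) = (-0.2909 - 0.811i):
new amp(|0⟩) = (0.977822 - 0.209438i)·a = (0.4962 - 0.1063i)
new amp(|1⟩) = (0.977822 + 0.209438i)·b = (-0.1146 - 0.8539i)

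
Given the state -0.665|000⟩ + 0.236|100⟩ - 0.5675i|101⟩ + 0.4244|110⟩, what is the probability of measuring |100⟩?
0.0557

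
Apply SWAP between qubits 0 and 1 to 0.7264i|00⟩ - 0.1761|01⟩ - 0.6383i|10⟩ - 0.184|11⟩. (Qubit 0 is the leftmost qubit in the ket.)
0.7264i|00⟩ - 0.6383i|01⟩ - 0.1761|10⟩ - 0.184|11⟩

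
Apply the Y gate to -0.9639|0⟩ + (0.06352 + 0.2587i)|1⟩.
(0.2587 - 0.06352i)|0⟩ - 0.9639i|1⟩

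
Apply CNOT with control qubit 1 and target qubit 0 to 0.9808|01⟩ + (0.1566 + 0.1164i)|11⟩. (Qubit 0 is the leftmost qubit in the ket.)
(0.1566 + 0.1164i)|01⟩ + 0.9808|11⟩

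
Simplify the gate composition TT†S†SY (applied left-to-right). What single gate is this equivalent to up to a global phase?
Y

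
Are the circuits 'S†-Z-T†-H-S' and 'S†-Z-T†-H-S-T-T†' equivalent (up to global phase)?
Yes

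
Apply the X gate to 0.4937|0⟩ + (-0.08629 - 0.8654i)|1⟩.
(-0.08629 - 0.8654i)|0⟩ + 0.4937|1⟩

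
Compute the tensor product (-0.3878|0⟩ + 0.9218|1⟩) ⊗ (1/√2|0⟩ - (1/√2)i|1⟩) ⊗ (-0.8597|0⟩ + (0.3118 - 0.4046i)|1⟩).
0.2357|000⟩ + (-0.0855 + 0.1109i)|001⟩ - 0.2357i|010⟩ + (0.1109 + 0.0855i)|011⟩ - 0.5604|100⟩ + (0.2032 - 0.2637i)|101⟩ + 0.5604i|110⟩ + (-0.2637 - 0.2032i)|111⟩

amp(|b₁b₂…⟩) = product of the factor amplitudes for bits b₁, b₂, …; only kets whose every factor amplitude is nonzero survive.
|000⟩: (-0.3878)(1/√2)(-0.8597) = 0.2357
|001⟩: (-0.3878)(1/√2)(0.3118 - 0.4046i) = (-0.0855 + 0.1109i)
|010⟩: (-0.3878)(-(1/√2)i)(-0.8597) = -0.2357i
|011⟩: (-0.3878)(-(1/√2)i)(0.3118 - 0.4046i) = (0.1109 + 0.0855i)
|100⟩: (0.9218)(1/√2)(-0.8597) = -0.5604
|101⟩: (0.9218)(1/√2)(0.3118 - 0.4046i) = (0.2032 - 0.2637i)
|110⟩: (0.9218)(-(1/√2)i)(-0.8597) = 0.5604i
|111⟩: (0.9218)(-(1/√2)i)(0.3118 - 0.4046i) = (-0.2637 - 0.2032i)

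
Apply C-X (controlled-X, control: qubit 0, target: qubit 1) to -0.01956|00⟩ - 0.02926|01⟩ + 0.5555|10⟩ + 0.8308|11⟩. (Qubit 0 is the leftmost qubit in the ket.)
-0.01956|00⟩ - 0.02926|01⟩ + 0.8308|10⟩ + 0.5555|11⟩

C-X leaves the control-|0⟩ kets |00⟩, |01⟩ unchanged and applies X to qubit 1 on the control-|1⟩ pair (|10⟩, |11⟩).
X = [[0, 1], [1, 0]].
With a = amp(|10⟩) = 0.5555 and b = amp(|11⟩) = 0.8308:
new amp(|10⟩) = (1)·b = 0.8308
new amp(|11⟩) = (1)·a = 0.5555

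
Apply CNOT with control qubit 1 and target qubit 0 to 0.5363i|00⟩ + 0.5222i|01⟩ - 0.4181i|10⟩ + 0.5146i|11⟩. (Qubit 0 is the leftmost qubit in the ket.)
0.5363i|00⟩ + 0.5146i|01⟩ - 0.4181i|10⟩ + 0.5222i|11⟩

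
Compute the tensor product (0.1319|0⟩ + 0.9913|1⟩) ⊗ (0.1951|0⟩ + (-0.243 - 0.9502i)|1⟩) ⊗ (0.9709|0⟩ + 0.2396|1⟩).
0.02498|000⟩ + 0.006166|001⟩ + (-0.03112 - 0.1217i)|010⟩ + (-0.00768 - 0.03003i)|011⟩ + 0.1878|100⟩ + 0.04634|101⟩ + (-0.2339 - 0.9145i)|110⟩ + (-0.05772 - 0.2257i)|111⟩

amp(|b₁b₂…⟩) = product of the factor amplitudes for bits b₁, b₂, …; only kets whose every factor amplitude is nonzero survive.
|000⟩: (0.1319)(0.1951)(0.9709) = 0.02498
|001⟩: (0.1319)(0.1951)(0.2396) = 0.006166
|010⟩: (0.1319)(-0.243 - 0.9502i)(0.9709) = (-0.03112 - 0.1217i)
|011⟩: (0.1319)(-0.243 - 0.9502i)(0.2396) = (-0.00768 - 0.03003i)
|100⟩: (0.9913)(0.1951)(0.9709) = 0.1878
|101⟩: (0.9913)(0.1951)(0.2396) = 0.04634
|110⟩: (0.9913)(-0.243 - 0.9502i)(0.9709) = (-0.2339 - 0.9145i)
|111⟩: (0.9913)(-0.243 - 0.9502i)(0.2396) = (-0.05772 - 0.2257i)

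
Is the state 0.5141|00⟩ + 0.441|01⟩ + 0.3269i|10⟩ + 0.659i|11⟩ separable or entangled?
Entangled

Writing the state as a|00⟩ + b|01⟩ + c|10⟩ + d|11⟩, it is a product state iff ad − bc = 0.
Here (a, b, c, d) = (0.5141, 0.441, 0.3269i, 0.659i): ad − bc = (0.5141)(0.659i) − (0.441)(0.3269i) = 0.1946i ≠ 0, so the state is entangled.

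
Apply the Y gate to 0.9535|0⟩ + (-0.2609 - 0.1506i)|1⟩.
(-0.1506 + 0.2609i)|0⟩ + 0.9535i|1⟩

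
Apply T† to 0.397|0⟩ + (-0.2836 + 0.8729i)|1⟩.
0.397|0⟩ + (0.4167 + 0.8178i)|1⟩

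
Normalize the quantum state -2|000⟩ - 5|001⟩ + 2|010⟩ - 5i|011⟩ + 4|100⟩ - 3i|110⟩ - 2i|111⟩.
-0.2144|000⟩ - 0.5361|001⟩ + 0.2144|010⟩ - 0.5361i|011⟩ + 0.4288|100⟩ - 0.3216i|110⟩ - 0.2144i|111⟩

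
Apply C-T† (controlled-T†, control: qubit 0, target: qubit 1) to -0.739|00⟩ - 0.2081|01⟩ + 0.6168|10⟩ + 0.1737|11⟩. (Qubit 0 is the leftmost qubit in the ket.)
-0.739|00⟩ - 0.2081|01⟩ + 0.6168|10⟩ + (0.1228 - 0.1228i)|11⟩

C-T† leaves the control-|0⟩ kets |00⟩, |01⟩ unchanged and applies T† to qubit 1 on the control-|1⟩ pair (|10⟩, |11⟩).
T† = [[1, 0], [0, (1/√2 - (1/√2)i)]].
With a = amp(|10⟩) = 0.6168 and b = amp(|11⟩) = 0.1737:
new amp(|10⟩) = (1)·a = 0.6168
new amp(|11⟩) = (1/√2 - (1/√2)i)·b = (0.1228 - 0.1228i)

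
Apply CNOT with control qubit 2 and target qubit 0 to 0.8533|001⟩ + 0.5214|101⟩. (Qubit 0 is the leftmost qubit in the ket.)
0.5214|001⟩ + 0.8533|101⟩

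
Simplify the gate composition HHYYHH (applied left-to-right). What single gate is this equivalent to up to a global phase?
I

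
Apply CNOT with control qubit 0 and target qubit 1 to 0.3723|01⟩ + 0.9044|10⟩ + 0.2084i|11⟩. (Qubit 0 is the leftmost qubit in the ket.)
0.3723|01⟩ + 0.2084i|10⟩ + 0.9044|11⟩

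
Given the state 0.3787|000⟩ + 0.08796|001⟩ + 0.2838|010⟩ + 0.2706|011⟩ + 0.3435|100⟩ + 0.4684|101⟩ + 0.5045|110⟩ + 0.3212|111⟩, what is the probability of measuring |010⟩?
0.08054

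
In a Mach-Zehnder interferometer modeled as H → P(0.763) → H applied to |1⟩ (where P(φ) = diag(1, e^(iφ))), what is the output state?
(0.1386 - 0.3455i)|0⟩ + (0.8614 + 0.3455i)|1⟩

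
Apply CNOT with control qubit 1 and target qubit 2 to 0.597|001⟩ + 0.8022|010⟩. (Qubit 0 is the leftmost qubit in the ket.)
0.597|001⟩ + 0.8022|011⟩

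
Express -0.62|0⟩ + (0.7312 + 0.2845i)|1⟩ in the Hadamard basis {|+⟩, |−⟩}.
(0.07863 + 0.2012i)|+⟩ + (-0.9554 - 0.2012i)|−⟩

With |ψ⟩ = α|0⟩ + β|1⟩, the Hadamard-basis coefficients are ⟨+|ψ⟩ = (α + β)/√2 and ⟨−|ψ⟩ = (α − β)/√2.
Here α = -0.62, β = (0.7312 + 0.2845i): (α + β)/√2 = (0.07863 + 0.2012i), (α − β)/√2 = (-0.9554 - 0.2012i).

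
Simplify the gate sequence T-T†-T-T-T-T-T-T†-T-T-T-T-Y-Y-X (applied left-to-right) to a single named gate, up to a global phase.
X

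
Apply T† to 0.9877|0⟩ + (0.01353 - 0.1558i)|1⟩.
0.9877|0⟩ + (-0.1006 - 0.1197i)|1⟩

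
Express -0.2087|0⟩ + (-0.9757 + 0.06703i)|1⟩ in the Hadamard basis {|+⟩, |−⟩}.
(-0.8375 + 0.0474i)|+⟩ + (0.5424 - 0.0474i)|−⟩

With |ψ⟩ = α|0⟩ + β|1⟩, the Hadamard-basis coefficients are ⟨+|ψ⟩ = (α + β)/√2 and ⟨−|ψ⟩ = (α − β)/√2.
Here α = -0.2087, β = (-0.9757 + 0.06703i): (α + β)/√2 = (-0.8375 + 0.0474i), (α − β)/√2 = (0.5424 - 0.0474i).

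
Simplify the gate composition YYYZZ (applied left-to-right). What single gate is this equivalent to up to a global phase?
Y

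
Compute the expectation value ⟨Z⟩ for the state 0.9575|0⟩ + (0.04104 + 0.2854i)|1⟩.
0.8337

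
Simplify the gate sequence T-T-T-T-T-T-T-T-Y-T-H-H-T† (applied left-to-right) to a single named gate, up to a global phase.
Y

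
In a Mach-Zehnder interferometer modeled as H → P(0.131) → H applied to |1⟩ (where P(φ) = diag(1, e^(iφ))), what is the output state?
(0.004284 - 0.06531i)|0⟩ + (0.9957 + 0.06531i)|1⟩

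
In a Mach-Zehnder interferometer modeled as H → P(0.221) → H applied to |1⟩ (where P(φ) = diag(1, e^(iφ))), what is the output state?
(0.01216 - 0.1096i)|0⟩ + (0.9878 + 0.1096i)|1⟩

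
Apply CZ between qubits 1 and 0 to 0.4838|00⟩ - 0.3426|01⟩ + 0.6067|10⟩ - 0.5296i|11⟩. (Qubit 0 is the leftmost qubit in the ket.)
0.4838|00⟩ - 0.3426|01⟩ + 0.6067|10⟩ + 0.5296i|11⟩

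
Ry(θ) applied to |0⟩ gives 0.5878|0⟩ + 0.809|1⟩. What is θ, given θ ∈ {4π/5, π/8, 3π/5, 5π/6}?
3π/5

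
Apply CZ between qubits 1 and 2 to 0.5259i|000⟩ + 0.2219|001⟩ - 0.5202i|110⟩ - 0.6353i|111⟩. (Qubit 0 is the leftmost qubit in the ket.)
0.5259i|000⟩ + 0.2219|001⟩ - 0.5202i|110⟩ + 0.6353i|111⟩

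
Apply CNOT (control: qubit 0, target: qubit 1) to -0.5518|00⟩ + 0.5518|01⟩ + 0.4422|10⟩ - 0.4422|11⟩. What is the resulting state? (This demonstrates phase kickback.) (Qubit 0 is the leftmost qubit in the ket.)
-0.5518|00⟩ + 0.5518|01⟩ - 0.4422|10⟩ + 0.4422|11⟩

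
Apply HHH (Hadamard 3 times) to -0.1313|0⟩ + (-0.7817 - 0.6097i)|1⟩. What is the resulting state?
(-0.6456 - 0.4311i)|0⟩ + (0.4599 + 0.4311i)|1⟩

H² = I, so H^3 = H: a single Hadamard. With (a, b) = (-0.1313, (-0.7817 - 0.6097i)), H gives ((a + b)/√2, (a − b)/√2) = ((-0.6456 - 0.4311i), (0.4599 + 0.4311i)).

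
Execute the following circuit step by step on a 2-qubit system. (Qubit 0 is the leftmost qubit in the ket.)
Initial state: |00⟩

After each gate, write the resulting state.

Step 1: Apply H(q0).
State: 1/√2|00⟩ + 1/√2|10⟩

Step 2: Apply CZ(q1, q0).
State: 1/√2|00⟩ + 1/√2|10⟩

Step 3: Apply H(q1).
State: 1/2|00⟩ + 1/2|01⟩ + 1/2|10⟩ + 1/2|11⟩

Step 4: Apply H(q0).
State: 1/√2|00⟩ + 1/√2|01⟩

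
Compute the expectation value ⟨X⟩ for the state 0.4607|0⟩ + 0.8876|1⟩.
0.8178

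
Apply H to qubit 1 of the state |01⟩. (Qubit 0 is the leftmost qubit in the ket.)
1/√2|00⟩ - 1/√2|01⟩

H on qubit 1 mixes each pair of kets that differ only in qubit 1: amplitudes (a, b) of (|…0…⟩, |…1…⟩) become ((a + b)/√2, (a − b)/√2). Kets absent from the input have amplitude 0.
(|00⟩, |01⟩): (a, b) = (0, 1) → (1/√2, -1/√2)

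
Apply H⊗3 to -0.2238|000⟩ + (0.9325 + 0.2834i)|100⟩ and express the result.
(0.2506 + 0.1002i)|000⟩ + (0.2506 + 0.1002i)|001⟩ + (0.2506 + 0.1002i)|010⟩ + (0.2506 + 0.1002i)|011⟩ + (-0.4088 - 0.1002i)|100⟩ + (-0.4088 - 0.1002i)|101⟩ + (-0.4088 - 0.1002i)|110⟩ + (-0.4088 - 0.1002i)|111⟩

H⊗3 gives amp(|y⟩) = (1/2√2) Σ_x (−1)^(x·y) amp(|x⟩), where x·y is the number of positions in which both x and y have a 1.
|000⟩: (-0.2238 + (0.9325 + 0.2834i))/(2√2) = (0.2506 + 0.1002i)
|001⟩: (-0.2238 + (0.9325 + 0.2834i))/(2√2) = (0.2506 + 0.1002i)
|010⟩: (-0.2238 + (0.9325 + 0.2834i))/(2√2) = (0.2506 + 0.1002i)
|011⟩: (-0.2238 + (0.9325 + 0.2834i))/(2√2) = (0.2506 + 0.1002i)
|100⟩: (-0.2238 - (0.9325 + 0.2834i))/(2√2) = (-0.4088 - 0.1002i)
|101⟩: (-0.2238 - (0.9325 + 0.2834i))/(2√2) = (-0.4088 - 0.1002i)
|110⟩: (-0.2238 - (0.9325 + 0.2834i))/(2√2) = (-0.4088 - 0.1002i)
|111⟩: (-0.2238 - (0.9325 + 0.2834i))/(2√2) = (-0.4088 - 0.1002i)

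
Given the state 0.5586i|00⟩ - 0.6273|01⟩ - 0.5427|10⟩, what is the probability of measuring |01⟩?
0.3935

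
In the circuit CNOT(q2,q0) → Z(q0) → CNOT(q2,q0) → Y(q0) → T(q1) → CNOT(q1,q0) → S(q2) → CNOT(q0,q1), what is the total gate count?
8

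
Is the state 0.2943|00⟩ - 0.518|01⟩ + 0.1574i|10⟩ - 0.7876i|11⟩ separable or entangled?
Entangled

Writing the state as a|00⟩ + b|01⟩ + c|10⟩ + d|11⟩, it is a product state iff ad − bc = 0.
Here (a, b, c, d) = (0.2943, -0.518, 0.1574i, -0.7876i): ad − bc = (0.2943)(-0.7876i) − (-0.518)(0.1574i) = -0.1503i ≠ 0, so the state is entangled.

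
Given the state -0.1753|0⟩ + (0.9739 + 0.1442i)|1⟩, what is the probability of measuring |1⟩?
0.9693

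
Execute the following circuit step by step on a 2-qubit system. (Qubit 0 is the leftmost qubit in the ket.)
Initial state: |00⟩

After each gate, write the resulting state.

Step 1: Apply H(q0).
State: 1/√2|00⟩ + 1/√2|10⟩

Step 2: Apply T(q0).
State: 1/√2|00⟩ + (1/2 + (1/2)i)|10⟩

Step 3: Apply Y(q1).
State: (1/√2)i|01⟩ + (-1/2 + (1/2)i)|11⟩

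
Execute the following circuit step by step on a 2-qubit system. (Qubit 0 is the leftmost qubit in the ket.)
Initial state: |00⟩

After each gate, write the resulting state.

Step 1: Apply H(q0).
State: 1/√2|00⟩ + 1/√2|10⟩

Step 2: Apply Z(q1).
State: 1/√2|00⟩ + 1/√2|10⟩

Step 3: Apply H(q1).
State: 1/2|00⟩ + 1/2|01⟩ + 1/2|10⟩ + 1/2|11⟩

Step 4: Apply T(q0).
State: 1/2|00⟩ + 1/2|01⟩ + (1/√8 + (1/√8)i)|10⟩ + (1/√8 + (1/√8)i)|11⟩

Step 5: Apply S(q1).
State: 1/2|00⟩ + (1/2)i|01⟩ + (1/√8 + (1/√8)i)|10⟩ + (-1/√8 + (1/√8)i)|11⟩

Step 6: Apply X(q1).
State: (1/2)i|00⟩ + 1/2|01⟩ + (-1/√8 + (1/√8)i)|10⟩ + (1/√8 + (1/√8)i)|11⟩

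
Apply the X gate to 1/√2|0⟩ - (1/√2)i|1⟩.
-(1/√2)i|0⟩ + 1/√2|1⟩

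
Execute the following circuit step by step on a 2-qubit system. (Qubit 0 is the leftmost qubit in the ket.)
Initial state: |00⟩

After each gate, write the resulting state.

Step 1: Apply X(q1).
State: |01⟩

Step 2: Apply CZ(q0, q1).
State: |01⟩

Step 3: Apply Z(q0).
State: |01⟩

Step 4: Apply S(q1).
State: i|01⟩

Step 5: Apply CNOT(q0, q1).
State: i|01⟩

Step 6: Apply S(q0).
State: i|01⟩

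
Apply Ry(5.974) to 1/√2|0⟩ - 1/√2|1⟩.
-0.5898|0⟩ + 0.8076|1⟩

Ry(5.974) = [[cos(θ/2), −sin(θ/2)], [sin(θ/2), cos(θ/2)]]; θ = 5.974, cos(θ/2) ≈ -0.988074, sin(θ/2) ≈ 0.153978.
With a = amp(|0⟩) = 1/√2 and b = amp(|1⟩) = -1/√2:
new amp(|0⟩) = (-0.988074)·a + (-0.153978)·b = -0.5898
new amp(|1⟩) = (0.153978)·a + (-0.988074)·b = 0.8076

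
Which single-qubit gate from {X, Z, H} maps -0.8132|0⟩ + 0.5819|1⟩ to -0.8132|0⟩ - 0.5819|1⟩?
Z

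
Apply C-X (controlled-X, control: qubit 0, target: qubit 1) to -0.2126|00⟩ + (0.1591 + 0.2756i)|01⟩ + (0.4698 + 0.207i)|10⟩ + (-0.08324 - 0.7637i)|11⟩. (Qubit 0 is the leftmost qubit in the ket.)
-0.2126|00⟩ + (0.1591 + 0.2756i)|01⟩ + (-0.08324 - 0.7637i)|10⟩ + (0.4698 + 0.207i)|11⟩

C-X leaves the control-|0⟩ kets |00⟩, |01⟩ unchanged and applies X to qubit 1 on the control-|1⟩ pair (|10⟩, |11⟩).
X = [[0, 1], [1, 0]].
With a = amp(|10⟩) = (0.4698 + 0.207i) and b = amp(|11⟩) = (-0.08324 - 0.7637i):
new amp(|10⟩) = (1)·b = (-0.08324 - 0.7637i)
new amp(|11⟩) = (1)·a = (0.4698 + 0.207i)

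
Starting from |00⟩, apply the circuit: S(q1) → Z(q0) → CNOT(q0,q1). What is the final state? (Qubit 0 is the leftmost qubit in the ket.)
|00⟩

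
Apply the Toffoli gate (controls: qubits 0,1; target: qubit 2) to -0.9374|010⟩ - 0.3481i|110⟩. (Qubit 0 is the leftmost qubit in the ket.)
-0.9374|010⟩ - 0.3481i|111⟩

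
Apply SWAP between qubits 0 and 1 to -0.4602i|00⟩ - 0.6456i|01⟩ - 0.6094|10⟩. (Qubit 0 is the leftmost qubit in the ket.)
-0.4602i|00⟩ - 0.6094|01⟩ - 0.6456i|10⟩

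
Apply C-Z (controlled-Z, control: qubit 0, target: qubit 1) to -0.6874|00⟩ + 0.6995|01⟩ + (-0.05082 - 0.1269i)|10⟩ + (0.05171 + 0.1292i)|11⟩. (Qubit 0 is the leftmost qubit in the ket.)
-0.6874|00⟩ + 0.6995|01⟩ + (-0.05082 - 0.1269i)|10⟩ + (-0.05171 - 0.1292i)|11⟩

C-Z leaves the control-|0⟩ kets |00⟩, |01⟩ unchanged and applies Z to qubit 1 on the control-|1⟩ pair (|10⟩, |11⟩).
Z = [[1, 0], [0, -1]].
With a = amp(|10⟩) = (-0.05082 - 0.1269i) and b = amp(|11⟩) = (0.05171 + 0.1292i):
new amp(|10⟩) = (1)·a = (-0.05082 - 0.1269i)
new amp(|11⟩) = (-1)·b = (-0.05171 - 0.1292i)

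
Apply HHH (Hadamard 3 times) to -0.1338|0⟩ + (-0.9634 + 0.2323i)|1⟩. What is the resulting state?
(-0.7758 + 0.1643i)|0⟩ + (0.5866 - 0.1643i)|1⟩

H² = I, so H^3 = H: a single Hadamard. With (a, b) = (-0.1338, (-0.9634 + 0.2323i)), H gives ((a + b)/√2, (a − b)/√2) = ((-0.7758 + 0.1643i), (0.5866 - 0.1643i)).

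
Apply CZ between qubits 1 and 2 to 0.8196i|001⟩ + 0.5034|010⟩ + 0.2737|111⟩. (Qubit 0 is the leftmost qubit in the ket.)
0.8196i|001⟩ + 0.5034|010⟩ - 0.2737|111⟩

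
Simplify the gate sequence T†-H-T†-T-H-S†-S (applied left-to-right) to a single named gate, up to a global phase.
T†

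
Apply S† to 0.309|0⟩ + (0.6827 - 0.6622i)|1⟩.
0.309|0⟩ + (-0.6622 - 0.6827i)|1⟩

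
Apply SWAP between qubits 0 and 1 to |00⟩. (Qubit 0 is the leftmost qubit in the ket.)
|00⟩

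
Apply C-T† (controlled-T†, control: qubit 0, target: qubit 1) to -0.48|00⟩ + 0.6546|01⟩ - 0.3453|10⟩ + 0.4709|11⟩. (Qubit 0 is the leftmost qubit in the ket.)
-0.48|00⟩ + 0.6546|01⟩ - 0.3453|10⟩ + (0.333 - 0.333i)|11⟩

C-T† leaves the control-|0⟩ kets |00⟩, |01⟩ unchanged and applies T† to qubit 1 on the control-|1⟩ pair (|10⟩, |11⟩).
T† = [[1, 0], [0, (1/√2 - (1/√2)i)]].
With a = amp(|10⟩) = -0.3453 and b = amp(|11⟩) = 0.4709:
new amp(|10⟩) = (1)·a = -0.3453
new amp(|11⟩) = (1/√2 - (1/√2)i)·b = (0.333 - 0.333i)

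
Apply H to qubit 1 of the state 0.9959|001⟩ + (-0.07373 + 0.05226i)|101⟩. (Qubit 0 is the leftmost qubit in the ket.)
0.7042|001⟩ + 0.7042|011⟩ + (-0.05213 + 0.03695i)|101⟩ + (-0.05213 + 0.03695i)|111⟩

H on qubit 1 mixes each pair of kets that differ only in qubit 1: amplitudes (a, b) of (|…0…⟩, |…1…⟩) become ((a + b)/√2, (a − b)/√2). Kets absent from the input have amplitude 0.
(|001⟩, |011⟩): (a, b) = (0.9959, 0) → (0.7042, 0.7042)
(|101⟩, |111⟩): (a, b) = ((-0.07373 + 0.05226i), 0) → ((-0.05213 + 0.03695i), (-0.05213 + 0.03695i))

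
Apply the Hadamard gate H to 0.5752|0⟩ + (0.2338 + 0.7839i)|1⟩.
(0.572 + 0.5543i)|0⟩ + (0.2414 - 0.5543i)|1⟩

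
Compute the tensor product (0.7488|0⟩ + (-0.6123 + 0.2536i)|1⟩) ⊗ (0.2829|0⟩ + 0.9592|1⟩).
0.2118|00⟩ + 0.7182|01⟩ + (-0.1732 + 0.07174i)|10⟩ + (-0.5873 + 0.2433i)|11⟩

amp(|b₁b₂…⟩) = product of the factor amplitudes for bits b₁, b₂, …; only kets whose every factor amplitude is nonzero survive.
|00⟩: (0.7488)(0.2829) = 0.2118
|01⟩: (0.7488)(0.9592) = 0.7182
|10⟩: (-0.6123 + 0.2536i)(0.2829) = (-0.1732 + 0.07174i)
|11⟩: (-0.6123 + 0.2536i)(0.9592) = (-0.5873 + 0.2433i)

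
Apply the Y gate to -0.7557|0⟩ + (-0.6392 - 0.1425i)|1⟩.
(-0.1425 + 0.6392i)|0⟩ - 0.7557i|1⟩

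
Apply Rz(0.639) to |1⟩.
(0.9494 + 0.3141i)|1⟩

Rz(0.639) = [[e^(−iθ/2), 0], [0, e^(iθ/2)]] with e^(±iθ/2) = cos(θ/2) ± i·sin(θ/2); θ = 0.639, cos(θ/2) ≈ 0.949393, sin(θ/2) ≈ 0.314092.
With a = amp(|0⟩) = 0 and b = amp(|1⟩) = 1:
new amp(|0⟩) = (0.949393 - 0.314092i)·a = 0
new amp(|1⟩) = (0.949393 + 0.314092i)·b = (0.9494 + 0.3141i)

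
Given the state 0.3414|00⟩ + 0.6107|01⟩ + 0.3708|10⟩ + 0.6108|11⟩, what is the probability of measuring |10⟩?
0.1375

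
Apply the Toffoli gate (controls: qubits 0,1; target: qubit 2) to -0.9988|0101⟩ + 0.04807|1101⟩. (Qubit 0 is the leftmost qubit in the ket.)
-0.9988|0101⟩ + 0.04807|1111⟩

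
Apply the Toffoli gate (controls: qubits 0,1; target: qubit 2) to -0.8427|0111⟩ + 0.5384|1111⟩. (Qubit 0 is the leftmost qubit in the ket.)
-0.8427|0111⟩ + 0.5384|1101⟩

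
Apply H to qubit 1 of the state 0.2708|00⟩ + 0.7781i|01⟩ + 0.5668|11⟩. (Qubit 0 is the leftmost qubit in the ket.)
(0.1915 + 0.5502i)|00⟩ + (0.1915 - 0.5502i)|01⟩ + 0.4008|10⟩ - 0.4008|11⟩

H on qubit 1 mixes each pair of kets that differ only in qubit 1: amplitudes (a, b) of (|…0…⟩, |…1…⟩) become ((a + b)/√2, (a − b)/√2). Kets absent from the input have amplitude 0.
(|00⟩, |01⟩): (a, b) = (0.2708, 0.7781i) → ((0.1915 + 0.5502i), (0.1915 - 0.5502i))
(|10⟩, |11⟩): (a, b) = (0, 0.5668) → (0.4008, -0.4008)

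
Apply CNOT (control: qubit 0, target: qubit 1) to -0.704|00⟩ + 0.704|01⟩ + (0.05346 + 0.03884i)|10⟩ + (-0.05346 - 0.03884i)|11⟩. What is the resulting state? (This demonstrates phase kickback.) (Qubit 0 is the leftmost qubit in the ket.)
-0.704|00⟩ + 0.704|01⟩ + (-0.05346 - 0.03884i)|10⟩ + (0.05346 + 0.03884i)|11⟩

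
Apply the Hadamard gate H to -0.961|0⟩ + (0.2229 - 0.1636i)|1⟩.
(-0.5219 - 0.1157i)|0⟩ + (-0.8371 + 0.1157i)|1⟩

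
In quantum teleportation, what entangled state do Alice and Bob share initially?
Bell state |Φ+⟩ = (|00⟩ + |11⟩)/√2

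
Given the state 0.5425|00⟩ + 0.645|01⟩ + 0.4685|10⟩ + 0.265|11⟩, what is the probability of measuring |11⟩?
0.07023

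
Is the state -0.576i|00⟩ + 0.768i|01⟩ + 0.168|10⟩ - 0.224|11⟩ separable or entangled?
Separable

Writing the state as a|00⟩ + b|01⟩ + c|10⟩ + d|11⟩, it is a product state iff ad − bc = 0.
Here (a, b, c, d) = (-0.576i, 0.768i, 0.168, -0.224): ad − bc = (-0.576i)(-0.224) − (0.768i)(0.168) = 0, so the state is separable.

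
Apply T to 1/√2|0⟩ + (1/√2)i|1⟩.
1/√2|0⟩ + (-1/2 + (1/2)i)|1⟩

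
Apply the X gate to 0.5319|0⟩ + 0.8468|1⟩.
0.8468|0⟩ + 0.5319|1⟩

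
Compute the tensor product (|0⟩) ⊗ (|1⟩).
|01⟩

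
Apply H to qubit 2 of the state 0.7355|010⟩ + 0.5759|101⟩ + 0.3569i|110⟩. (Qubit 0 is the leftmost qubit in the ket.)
0.5201|010⟩ + 0.5201|011⟩ + 0.4072|100⟩ - 0.4072|101⟩ + 0.2524i|110⟩ + 0.2524i|111⟩

H on qubit 2 mixes each pair of kets that differ only in qubit 2: amplitudes (a, b) of (|…0…⟩, |…1…⟩) become ((a + b)/√2, (a − b)/√2). Kets absent from the input have amplitude 0.
(|010⟩, |011⟩): (a, b) = (0.7355, 0) → (0.5201, 0.5201)
(|100⟩, |101⟩): (a, b) = (0, 0.5759) → (0.4072, -0.4072)
(|110⟩, |111⟩): (a, b) = (0.3569i, 0) → (0.2524i, 0.2524i)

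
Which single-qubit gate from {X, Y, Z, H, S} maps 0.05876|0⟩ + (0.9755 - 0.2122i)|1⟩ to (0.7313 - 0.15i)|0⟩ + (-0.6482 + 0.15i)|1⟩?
H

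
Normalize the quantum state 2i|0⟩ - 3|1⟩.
0.5547i|0⟩ - 0.8321|1⟩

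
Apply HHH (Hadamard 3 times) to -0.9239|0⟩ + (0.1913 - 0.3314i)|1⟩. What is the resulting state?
(-0.518 - 0.2343i)|0⟩ + (-0.7886 + 0.2343i)|1⟩

H² = I, so H^3 = H: a single Hadamard. With (a, b) = (-0.9239, (0.1913 - 0.3314i)), H gives ((a + b)/√2, (a − b)/√2) = ((-0.518 - 0.2343i), (-0.7886 + 0.2343i)).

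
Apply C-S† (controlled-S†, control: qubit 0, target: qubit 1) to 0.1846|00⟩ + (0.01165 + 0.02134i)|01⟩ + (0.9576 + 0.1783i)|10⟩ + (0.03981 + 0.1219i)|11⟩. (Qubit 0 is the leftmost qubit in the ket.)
0.1846|00⟩ + (0.01165 + 0.02134i)|01⟩ + (0.9576 + 0.1783i)|10⟩ + (0.1219 - 0.03981i)|11⟩

C-S† leaves the control-|0⟩ kets |00⟩, |01⟩ unchanged and applies S† to qubit 1 on the control-|1⟩ pair (|10⟩, |11⟩).
S† = [[1, 0], [0, -i]].
With a = amp(|10⟩) = (0.9576 + 0.1783i) and b = amp(|11⟩) = (0.03981 + 0.1219i):
new amp(|10⟩) = (1)·a = (0.9576 + 0.1783i)
new amp(|11⟩) = (-i)·b = (0.1219 - 0.03981i)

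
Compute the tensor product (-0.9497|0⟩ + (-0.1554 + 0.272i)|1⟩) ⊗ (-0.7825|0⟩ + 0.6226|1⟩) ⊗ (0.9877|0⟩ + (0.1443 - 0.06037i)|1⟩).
0.734|000⟩ + (0.1072 - 0.04486i)|001⟩ - 0.584|010⟩ + (-0.08532 + 0.0357i)|011⟩ + (0.1201 - 0.2102i)|100⟩ + (0.004698 - 0.03805i)|101⟩ + (-0.09556 + 0.1673i)|110⟩ + (-0.003738 + 0.03028i)|111⟩

amp(|b₁b₂…⟩) = product of the factor amplitudes for bits b₁, b₂, …; only kets whose every factor amplitude is nonzero survive.
|000⟩: (-0.9497)(-0.7825)(0.9877) = 0.734
|001⟩: (-0.9497)(-0.7825)(0.1443 - 0.06037i) = (0.1072 - 0.04486i)
|010⟩: (-0.9497)(0.6226)(0.9877) = -0.584
|011⟩: (-0.9497)(0.6226)(0.1443 - 0.06037i) = (-0.08532 + 0.0357i)
|100⟩: (-0.1554 + 0.272i)(-0.7825)(0.9877) = (0.1201 - 0.2102i)
|101⟩: (-0.1554 + 0.272i)(-0.7825)(0.1443 - 0.06037i) = (0.004698 - 0.03805i)
|110⟩: (-0.1554 + 0.272i)(0.6226)(0.9877) = (-0.09556 + 0.1673i)
|111⟩: (-0.1554 + 0.272i)(0.6226)(0.1443 - 0.06037i) = (-0.003738 + 0.03028i)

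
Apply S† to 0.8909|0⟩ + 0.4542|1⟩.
0.8909|0⟩ - 0.4542i|1⟩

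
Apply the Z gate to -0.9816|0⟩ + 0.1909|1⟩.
-0.9816|0⟩ - 0.1909|1⟩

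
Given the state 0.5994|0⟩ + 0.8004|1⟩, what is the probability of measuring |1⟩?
0.6406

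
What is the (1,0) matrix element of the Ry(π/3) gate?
1/2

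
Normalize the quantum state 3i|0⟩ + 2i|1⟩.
0.8321i|0⟩ + 0.5547i|1⟩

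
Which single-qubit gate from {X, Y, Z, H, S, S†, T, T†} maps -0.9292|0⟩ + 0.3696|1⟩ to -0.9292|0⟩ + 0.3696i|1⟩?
S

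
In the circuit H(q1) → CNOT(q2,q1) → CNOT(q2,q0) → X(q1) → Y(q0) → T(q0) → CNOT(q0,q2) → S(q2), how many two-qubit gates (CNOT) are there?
3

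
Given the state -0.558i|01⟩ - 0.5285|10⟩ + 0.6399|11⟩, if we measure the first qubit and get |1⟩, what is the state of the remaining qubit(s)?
-0.6368|0⟩ + 0.771|1⟩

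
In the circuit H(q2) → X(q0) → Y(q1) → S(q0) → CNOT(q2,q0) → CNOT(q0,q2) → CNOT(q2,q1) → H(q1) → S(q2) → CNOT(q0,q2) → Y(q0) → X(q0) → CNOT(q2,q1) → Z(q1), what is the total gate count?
14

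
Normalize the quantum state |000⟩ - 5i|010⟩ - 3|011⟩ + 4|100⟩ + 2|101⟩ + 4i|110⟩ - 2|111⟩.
0.1155|000⟩ - (1/√3)i|010⟩ - 0.3464|011⟩ + 0.4619|100⟩ + 0.2309|101⟩ + 0.4619i|110⟩ - 0.2309|111⟩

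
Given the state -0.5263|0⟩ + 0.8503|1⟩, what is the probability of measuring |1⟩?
0.723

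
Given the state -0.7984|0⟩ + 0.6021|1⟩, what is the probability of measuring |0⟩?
0.6374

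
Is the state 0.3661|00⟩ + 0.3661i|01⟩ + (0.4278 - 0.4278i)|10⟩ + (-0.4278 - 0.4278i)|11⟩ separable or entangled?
Entangled

Writing the state as a|00⟩ + b|01⟩ + c|10⟩ + d|11⟩, it is a product state iff ad − bc = 0.
Here (a, b, c, d) = (0.3661, 0.3661i, (0.4278 - 0.4278i), (-0.4278 - 0.4278i)): ad − bc = (0.3661)(-0.4278 - 0.4278i) − (0.3661i)(0.4278 - 0.4278i) = (-0.3132 - 0.3132i) ≠ 0, so the state is entangled.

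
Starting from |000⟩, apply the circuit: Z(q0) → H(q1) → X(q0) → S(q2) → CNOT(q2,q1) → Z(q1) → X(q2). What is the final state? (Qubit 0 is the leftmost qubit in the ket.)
1/√2|101⟩ - 1/√2|111⟩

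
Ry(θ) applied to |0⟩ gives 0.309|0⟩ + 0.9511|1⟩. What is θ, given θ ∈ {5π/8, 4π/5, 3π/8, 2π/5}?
4π/5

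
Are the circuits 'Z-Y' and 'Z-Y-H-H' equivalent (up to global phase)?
Yes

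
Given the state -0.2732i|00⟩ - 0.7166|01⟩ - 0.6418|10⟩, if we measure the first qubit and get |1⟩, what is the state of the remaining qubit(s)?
-|0⟩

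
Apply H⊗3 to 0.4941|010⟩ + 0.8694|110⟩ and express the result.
0.4821|000⟩ + 0.4821|001⟩ - 0.4821|010⟩ - 0.4821|011⟩ - 0.1327|100⟩ - 0.1327|101⟩ + 0.1327|110⟩ + 0.1327|111⟩

H⊗3 gives amp(|y⟩) = (1/2√2) Σ_x (−1)^(x·y) amp(|x⟩), where x·y is the number of positions in which both x and y have a 1.
|000⟩: (0.4941 + 0.8694)/(2√2) = 0.4821
|001⟩: (0.4941 + 0.8694)/(2√2) = 0.4821
|010⟩: (-0.4941 - 0.8694)/(2√2) = -0.4821
|011⟩: (-0.4941 - 0.8694)/(2√2) = -0.4821
|100⟩: (0.4941 - 0.8694)/(2√2) = -0.1327
|101⟩: (0.4941 - 0.8694)/(2√2) = -0.1327
|110⟩: (-0.4941 + 0.8694)/(2√2) = 0.1327
|111⟩: (-0.4941 + 0.8694)/(2√2) = 0.1327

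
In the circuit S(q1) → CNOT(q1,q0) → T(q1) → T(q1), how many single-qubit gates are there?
3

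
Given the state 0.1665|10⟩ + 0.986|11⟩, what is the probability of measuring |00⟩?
0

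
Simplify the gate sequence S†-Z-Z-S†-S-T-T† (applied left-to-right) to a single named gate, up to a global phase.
S†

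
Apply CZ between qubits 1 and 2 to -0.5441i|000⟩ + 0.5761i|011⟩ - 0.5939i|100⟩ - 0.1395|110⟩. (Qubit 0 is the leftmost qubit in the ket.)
-0.5441i|000⟩ - 0.5761i|011⟩ - 0.5939i|100⟩ - 0.1395|110⟩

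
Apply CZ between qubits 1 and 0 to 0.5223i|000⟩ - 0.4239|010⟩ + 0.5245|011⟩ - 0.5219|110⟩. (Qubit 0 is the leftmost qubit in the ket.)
0.5223i|000⟩ - 0.4239|010⟩ + 0.5245|011⟩ + 0.5219|110⟩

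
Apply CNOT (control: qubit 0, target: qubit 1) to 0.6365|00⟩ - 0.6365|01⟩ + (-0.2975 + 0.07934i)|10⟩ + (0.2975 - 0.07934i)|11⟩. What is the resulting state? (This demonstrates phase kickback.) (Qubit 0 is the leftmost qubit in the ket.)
0.6365|00⟩ - 0.6365|01⟩ + (0.2975 - 0.07934i)|10⟩ + (-0.2975 + 0.07934i)|11⟩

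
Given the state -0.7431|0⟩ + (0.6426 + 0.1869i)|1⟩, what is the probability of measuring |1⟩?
0.4479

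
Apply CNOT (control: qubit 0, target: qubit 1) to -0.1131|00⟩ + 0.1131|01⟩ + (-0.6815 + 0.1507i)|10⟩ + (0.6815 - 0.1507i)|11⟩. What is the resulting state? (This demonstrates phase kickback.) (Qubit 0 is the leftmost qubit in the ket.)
-0.1131|00⟩ + 0.1131|01⟩ + (0.6815 - 0.1507i)|10⟩ + (-0.6815 + 0.1507i)|11⟩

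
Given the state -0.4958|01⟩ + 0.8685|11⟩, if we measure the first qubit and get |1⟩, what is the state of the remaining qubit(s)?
|1⟩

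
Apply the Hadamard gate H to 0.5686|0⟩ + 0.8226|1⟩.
0.9837|0⟩ - 0.1796|1⟩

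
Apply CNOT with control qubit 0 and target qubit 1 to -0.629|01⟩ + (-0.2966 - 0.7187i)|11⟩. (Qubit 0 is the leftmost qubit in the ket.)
-0.629|01⟩ + (-0.2966 - 0.7187i)|10⟩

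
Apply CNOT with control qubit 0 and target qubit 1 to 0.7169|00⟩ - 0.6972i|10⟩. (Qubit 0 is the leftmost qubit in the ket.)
0.7169|00⟩ - 0.6972i|11⟩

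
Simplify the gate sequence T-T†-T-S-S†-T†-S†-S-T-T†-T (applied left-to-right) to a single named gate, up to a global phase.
T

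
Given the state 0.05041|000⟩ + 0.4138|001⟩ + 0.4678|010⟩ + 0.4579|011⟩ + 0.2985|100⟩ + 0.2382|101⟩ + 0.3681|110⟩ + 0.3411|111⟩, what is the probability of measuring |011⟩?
0.2097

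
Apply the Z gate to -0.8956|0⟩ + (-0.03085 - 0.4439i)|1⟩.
-0.8956|0⟩ + (0.03085 + 0.4439i)|1⟩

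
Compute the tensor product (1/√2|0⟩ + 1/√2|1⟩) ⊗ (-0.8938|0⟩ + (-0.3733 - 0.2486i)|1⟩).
-0.632|00⟩ + (-0.264 - 0.1758i)|01⟩ - 0.632|10⟩ + (-0.264 - 0.1758i)|11⟩

amp(|b₁b₂…⟩) = product of the factor amplitudes for bits b₁, b₂, …; only kets whose every factor amplitude is nonzero survive.
|00⟩: (1/√2)(-0.8938) = -0.632
|01⟩: (1/√2)(-0.3733 - 0.2486i) = (-0.264 - 0.1758i)
|10⟩: (1/√2)(-0.8938) = -0.632
|11⟩: (1/√2)(-0.3733 - 0.2486i) = (-0.264 - 0.1758i)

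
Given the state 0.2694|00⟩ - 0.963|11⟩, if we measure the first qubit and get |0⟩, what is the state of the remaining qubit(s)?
|0⟩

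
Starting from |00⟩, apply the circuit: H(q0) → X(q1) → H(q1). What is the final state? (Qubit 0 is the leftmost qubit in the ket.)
1/2|00⟩ - 1/2|01⟩ + 1/2|10⟩ - 1/2|11⟩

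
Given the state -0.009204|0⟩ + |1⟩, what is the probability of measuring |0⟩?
0.00008471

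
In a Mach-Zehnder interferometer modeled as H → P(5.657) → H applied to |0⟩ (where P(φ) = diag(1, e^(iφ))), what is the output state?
(0.9051 - 0.293i)|0⟩ + (0.09487 + 0.293i)|1⟩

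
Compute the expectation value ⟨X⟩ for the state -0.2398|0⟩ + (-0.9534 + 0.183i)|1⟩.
0.4573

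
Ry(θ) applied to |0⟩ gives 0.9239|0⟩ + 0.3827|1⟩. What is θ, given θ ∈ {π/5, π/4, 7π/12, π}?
π/4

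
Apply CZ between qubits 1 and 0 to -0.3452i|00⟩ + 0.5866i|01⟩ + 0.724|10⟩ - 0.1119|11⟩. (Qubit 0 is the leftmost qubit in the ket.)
-0.3452i|00⟩ + 0.5866i|01⟩ + 0.724|10⟩ + 0.1119|11⟩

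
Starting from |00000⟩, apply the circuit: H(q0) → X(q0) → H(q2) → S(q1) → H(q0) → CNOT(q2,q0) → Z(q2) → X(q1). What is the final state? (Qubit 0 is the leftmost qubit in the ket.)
1/√2|01000⟩ - 1/√2|11100⟩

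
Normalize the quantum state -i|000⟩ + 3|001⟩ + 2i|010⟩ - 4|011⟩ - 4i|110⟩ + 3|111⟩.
-0.1348i|000⟩ + 0.4045|001⟩ + 0.2697i|010⟩ - 0.5394|011⟩ - 0.5394i|110⟩ + 0.4045|111⟩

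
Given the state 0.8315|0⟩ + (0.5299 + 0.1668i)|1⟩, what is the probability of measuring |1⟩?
0.3086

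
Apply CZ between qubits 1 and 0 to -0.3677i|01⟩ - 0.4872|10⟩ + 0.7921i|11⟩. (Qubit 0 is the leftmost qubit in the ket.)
-0.3677i|01⟩ - 0.4872|10⟩ - 0.7921i|11⟩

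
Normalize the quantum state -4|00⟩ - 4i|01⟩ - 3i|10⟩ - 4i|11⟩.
-0.5298|00⟩ - 0.5298i|01⟩ - 0.3974i|10⟩ - 0.5298i|11⟩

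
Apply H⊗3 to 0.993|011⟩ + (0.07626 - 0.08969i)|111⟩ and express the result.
(0.378 - 0.03171i)|000⟩ + (-0.378 + 0.03171i)|001⟩ + (-0.378 + 0.03171i)|010⟩ + (0.378 - 0.03171i)|011⟩ + (0.3241 + 0.03171i)|100⟩ + (-0.3241 - 0.03171i)|101⟩ + (-0.3241 - 0.03171i)|110⟩ + (0.3241 + 0.03171i)|111⟩

H⊗3 gives amp(|y⟩) = (1/2√2) Σ_x (−1)^(x·y) amp(|x⟩), where x·y is the number of positions in which both x and y have a 1.
|000⟩: (0.993 + (0.07626 - 0.08969i))/(2√2) = (0.378 - 0.03171i)
|001⟩: (-0.993 - (0.07626 - 0.08969i))/(2√2) = (-0.378 + 0.03171i)
|010⟩: (-0.993 - (0.07626 - 0.08969i))/(2√2) = (-0.378 + 0.03171i)
|011⟩: (0.993 + (0.07626 - 0.08969i))/(2√2) = (0.378 - 0.03171i)
|100⟩: (0.993 - (0.07626 - 0.08969i))/(2√2) = (0.3241 + 0.03171i)
|101⟩: (-0.993 + (0.07626 - 0.08969i))/(2√2) = (-0.3241 - 0.03171i)
|110⟩: (-0.993 + (0.07626 - 0.08969i))/(2√2) = (-0.3241 - 0.03171i)
|111⟩: (0.993 - (0.07626 - 0.08969i))/(2√2) = (0.3241 + 0.03171i)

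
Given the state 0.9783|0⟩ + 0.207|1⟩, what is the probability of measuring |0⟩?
0.9571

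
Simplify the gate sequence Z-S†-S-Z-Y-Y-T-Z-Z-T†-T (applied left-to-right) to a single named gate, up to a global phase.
T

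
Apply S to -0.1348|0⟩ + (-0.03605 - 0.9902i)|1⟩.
-0.1348|0⟩ + (0.9902 - 0.03605i)|1⟩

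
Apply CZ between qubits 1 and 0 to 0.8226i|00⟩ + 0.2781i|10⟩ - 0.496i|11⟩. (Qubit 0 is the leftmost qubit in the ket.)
0.8226i|00⟩ + 0.2781i|10⟩ + 0.496i|11⟩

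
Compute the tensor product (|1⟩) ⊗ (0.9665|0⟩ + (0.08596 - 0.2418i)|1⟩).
0.9665|10⟩ + (0.08596 - 0.2418i)|11⟩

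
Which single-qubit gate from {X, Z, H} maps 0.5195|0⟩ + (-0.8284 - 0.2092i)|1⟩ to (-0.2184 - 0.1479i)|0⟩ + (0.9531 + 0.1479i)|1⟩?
H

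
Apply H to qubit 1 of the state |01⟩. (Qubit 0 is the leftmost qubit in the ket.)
1/√2|00⟩ - 1/√2|01⟩

H on qubit 1 mixes each pair of kets that differ only in qubit 1: amplitudes (a, b) of (|…0…⟩, |…1…⟩) become ((a + b)/√2, (a − b)/√2). Kets absent from the input have amplitude 0.
(|00⟩, |01⟩): (a, b) = (0, 1) → (1/√2, -1/√2)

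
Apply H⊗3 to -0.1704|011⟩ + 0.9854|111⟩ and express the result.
0.2881|000⟩ - 0.2881|001⟩ - 0.2881|010⟩ + 0.2881|011⟩ - 0.4086|100⟩ + 0.4086|101⟩ + 0.4086|110⟩ - 0.4086|111⟩

H⊗3 gives amp(|y⟩) = (1/2√2) Σ_x (−1)^(x·y) amp(|x⟩), where x·y is the number of positions in which both x and y have a 1.
|000⟩: (-0.1704 + 0.9854)/(2√2) = 0.2881
|001⟩: (0.1704 - 0.9854)/(2√2) = -0.2881
|010⟩: (0.1704 - 0.9854)/(2√2) = -0.2881
|011⟩: (-0.1704 + 0.9854)/(2√2) = 0.2881
|100⟩: (-0.1704 - 0.9854)/(2√2) = -0.4086
|101⟩: (0.1704 + 0.9854)/(2√2) = 0.4086
|110⟩: (0.1704 + 0.9854)/(2√2) = 0.4086
|111⟩: (-0.1704 - 0.9854)/(2√2) = -0.4086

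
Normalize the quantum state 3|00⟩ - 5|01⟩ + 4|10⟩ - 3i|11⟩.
0.3906|00⟩ - 0.6509|01⟩ + 0.5208|10⟩ - 0.3906i|11⟩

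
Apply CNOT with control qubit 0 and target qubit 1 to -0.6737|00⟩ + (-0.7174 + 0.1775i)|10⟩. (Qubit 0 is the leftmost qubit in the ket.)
-0.6737|00⟩ + (-0.7174 + 0.1775i)|11⟩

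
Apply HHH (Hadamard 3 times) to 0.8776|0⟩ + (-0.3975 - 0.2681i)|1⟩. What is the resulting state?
(0.3395 - 0.1896i)|0⟩ + (0.9016 + 0.1896i)|1⟩

H² = I, so H^3 = H: a single Hadamard. With (a, b) = (0.8776, (-0.3975 - 0.2681i)), H gives ((a + b)/√2, (a − b)/√2) = ((0.3395 - 0.1896i), (0.9016 + 0.1896i)).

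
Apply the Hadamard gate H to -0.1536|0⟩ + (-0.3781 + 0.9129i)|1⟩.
(-0.376 + 0.6455i)|0⟩ + (0.1587 - 0.6455i)|1⟩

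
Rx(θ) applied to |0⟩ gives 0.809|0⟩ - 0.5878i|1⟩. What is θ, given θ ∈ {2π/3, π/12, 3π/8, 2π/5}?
2π/5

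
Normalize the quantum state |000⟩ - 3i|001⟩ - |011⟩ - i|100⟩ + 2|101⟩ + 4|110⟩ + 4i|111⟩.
0.1443|000⟩ - 0.433i|001⟩ - 0.1443|011⟩ - 0.1443i|100⟩ + 0.2887|101⟩ + 1/√3|110⟩ + (1/√3)i|111⟩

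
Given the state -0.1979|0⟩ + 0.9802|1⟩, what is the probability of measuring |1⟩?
0.9608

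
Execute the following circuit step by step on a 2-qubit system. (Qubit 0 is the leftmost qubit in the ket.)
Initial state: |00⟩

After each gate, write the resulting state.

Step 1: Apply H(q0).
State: 1/√2|00⟩ + 1/√2|10⟩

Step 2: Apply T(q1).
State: 1/√2|00⟩ + 1/√2|10⟩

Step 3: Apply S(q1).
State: 1/√2|00⟩ + 1/√2|10⟩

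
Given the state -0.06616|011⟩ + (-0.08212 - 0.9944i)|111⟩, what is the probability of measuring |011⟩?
0.004377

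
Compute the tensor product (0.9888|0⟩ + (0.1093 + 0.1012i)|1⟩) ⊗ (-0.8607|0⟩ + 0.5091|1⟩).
-0.8511|00⟩ + 0.5034|01⟩ + (-0.09407 - 0.0871i)|10⟩ + (0.05564 + 0.05152i)|11⟩

amp(|b₁b₂…⟩) = product of the factor amplitudes for bits b₁, b₂, …; only kets whose every factor amplitude is nonzero survive.
|00⟩: (0.9888)(-0.8607) = -0.8511
|01⟩: (0.9888)(0.5091) = 0.5034
|10⟩: (0.1093 + 0.1012i)(-0.8607) = (-0.09407 - 0.0871i)
|11⟩: (0.1093 + 0.1012i)(0.5091) = (0.05564 + 0.05152i)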